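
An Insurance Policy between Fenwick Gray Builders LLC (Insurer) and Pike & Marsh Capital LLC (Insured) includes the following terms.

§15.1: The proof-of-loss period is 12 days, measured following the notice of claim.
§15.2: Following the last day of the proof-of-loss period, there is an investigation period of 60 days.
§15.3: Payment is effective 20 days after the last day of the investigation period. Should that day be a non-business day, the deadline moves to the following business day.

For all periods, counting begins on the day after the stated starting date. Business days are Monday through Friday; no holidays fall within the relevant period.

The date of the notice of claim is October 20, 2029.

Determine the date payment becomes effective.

January 21, 2030

Adding 12 calendar days to October 20, 2029 gives November 1, 2029, which is the last day of the proof-of-loss period.
Adding 60 calendar days to November 1, 2029 gives December 31, 2029, which is the last day of the investigation period.
Adding 20 calendar days to December 31, 2029 gives January 20, 2030, which is the date payment becomes effective. That falls on a Sunday, so it rolls to the next business day, Monday, January 21, 2030.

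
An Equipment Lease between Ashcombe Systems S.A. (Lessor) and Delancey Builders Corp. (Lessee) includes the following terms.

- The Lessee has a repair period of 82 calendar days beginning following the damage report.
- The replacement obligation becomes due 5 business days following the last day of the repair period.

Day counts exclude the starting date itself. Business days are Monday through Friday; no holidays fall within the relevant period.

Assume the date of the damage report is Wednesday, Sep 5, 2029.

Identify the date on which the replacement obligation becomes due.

Dec 3, 2029

The last day of the repair period: Sep 5, 2029 + 82 days = Nov 26, 2029.
From Monday, Nov 26, 2029, 5 business days (Nov 27, Nov 28, Nov 29, Nov 30, Dec 3, skipping weekends) brings us to Monday, Dec 3, 2029, which is the date on which the replacement obligation becomes due.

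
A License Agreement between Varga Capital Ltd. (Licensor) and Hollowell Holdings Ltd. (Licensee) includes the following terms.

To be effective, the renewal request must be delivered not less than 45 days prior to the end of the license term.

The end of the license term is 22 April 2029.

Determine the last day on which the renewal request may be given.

8 March 2029

22 April 2029 minus 45 days is 8 March 2029.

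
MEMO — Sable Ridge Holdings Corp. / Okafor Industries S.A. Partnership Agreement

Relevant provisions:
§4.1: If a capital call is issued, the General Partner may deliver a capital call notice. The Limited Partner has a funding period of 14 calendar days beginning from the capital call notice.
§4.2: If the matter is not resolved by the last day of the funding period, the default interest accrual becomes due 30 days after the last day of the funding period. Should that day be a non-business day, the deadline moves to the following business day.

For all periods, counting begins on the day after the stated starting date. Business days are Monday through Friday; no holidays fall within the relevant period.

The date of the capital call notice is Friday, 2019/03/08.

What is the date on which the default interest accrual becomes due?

2019/04/22

The last day of the funding period: 2019/03/08 + 14 days = 2019/03/22.
The date on which the default interest accrual becomes due: 2019/03/22 + 30 days = 2019/04/21. That falls on a Sunday, so it rolls to the next business day, Monday, 2019/04/22.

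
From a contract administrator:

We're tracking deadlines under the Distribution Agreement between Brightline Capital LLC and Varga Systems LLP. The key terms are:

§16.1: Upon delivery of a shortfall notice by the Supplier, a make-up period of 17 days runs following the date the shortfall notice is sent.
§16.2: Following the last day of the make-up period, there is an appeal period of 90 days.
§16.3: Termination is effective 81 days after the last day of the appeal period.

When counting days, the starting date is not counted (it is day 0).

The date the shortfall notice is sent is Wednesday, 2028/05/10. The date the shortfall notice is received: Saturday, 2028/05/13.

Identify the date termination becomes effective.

2028/11/14

The last day of the make-up period: 2028/05/10 + 17 days = 2028/05/27.
Adding 90 calendar days to 2028/05/27 gives 2028/08/25, which is the last day of the appeal period.
The date termination becomes effective: 2028/08/25 + 81 days = 2028/11/14.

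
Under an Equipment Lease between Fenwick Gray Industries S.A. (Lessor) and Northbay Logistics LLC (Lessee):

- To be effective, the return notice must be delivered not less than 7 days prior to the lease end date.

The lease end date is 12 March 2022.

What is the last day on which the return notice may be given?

5 March 2022

12 March 2022 minus 7 days is 5 March 2022.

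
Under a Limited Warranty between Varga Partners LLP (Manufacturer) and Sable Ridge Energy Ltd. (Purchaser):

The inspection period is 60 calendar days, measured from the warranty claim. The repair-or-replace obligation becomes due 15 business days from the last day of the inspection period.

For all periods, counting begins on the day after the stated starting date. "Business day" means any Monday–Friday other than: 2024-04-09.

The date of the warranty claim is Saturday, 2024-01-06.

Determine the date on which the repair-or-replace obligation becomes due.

2024-03-27

Adding 60 calendar days to 2024-01-06 gives 2024-03-06, which is the last day of the inspection period.
The date on which the repair-or-replace obligation becomes due: 15 business days after Wednesday, 2024-03-06, skipping weekends — Mar 7, Mar 8, Mar 11, Mar 12, …, Mar 25, Mar 26, Mar 27 — lands on Wednesday, 2024-03-27.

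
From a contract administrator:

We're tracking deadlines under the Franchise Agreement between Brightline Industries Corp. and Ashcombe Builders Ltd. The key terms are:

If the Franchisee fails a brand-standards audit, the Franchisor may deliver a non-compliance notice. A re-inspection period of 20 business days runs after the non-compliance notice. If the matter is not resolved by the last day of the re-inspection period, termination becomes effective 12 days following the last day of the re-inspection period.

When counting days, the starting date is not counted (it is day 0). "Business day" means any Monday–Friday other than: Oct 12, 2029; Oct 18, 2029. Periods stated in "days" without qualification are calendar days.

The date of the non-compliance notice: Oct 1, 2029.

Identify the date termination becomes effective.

Nov 12, 2029

From Monday, Oct 1, 2029, 20 business days (Oct 2, Oct 3, Oct 4, Oct 5, …, Oct 29, Oct 30, Oct 31, skipping weekends and the listed holidays on Oct 12, Oct 18) brings us to Wednesday, Oct 31, 2029, which is the last day of the re-inspection period.
The date termination becomes effective: 12 calendar days after Oct 31, 2029 is Nov 12, 2029.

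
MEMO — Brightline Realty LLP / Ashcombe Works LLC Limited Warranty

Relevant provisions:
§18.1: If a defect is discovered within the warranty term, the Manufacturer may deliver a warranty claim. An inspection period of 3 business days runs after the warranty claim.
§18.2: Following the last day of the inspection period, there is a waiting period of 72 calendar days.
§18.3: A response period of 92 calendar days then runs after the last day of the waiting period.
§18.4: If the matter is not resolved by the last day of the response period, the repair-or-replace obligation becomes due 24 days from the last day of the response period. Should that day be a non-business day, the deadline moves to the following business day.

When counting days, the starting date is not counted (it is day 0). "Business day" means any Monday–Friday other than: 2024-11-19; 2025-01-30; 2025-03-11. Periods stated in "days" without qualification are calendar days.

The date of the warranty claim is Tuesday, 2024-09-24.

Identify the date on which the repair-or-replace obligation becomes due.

From Tuesday, 2024-09-24, 3 business days (Sep 25, Sep 26, Sep 27, skipping weekends) brings us to Friday, 2024-09-27, which is the last day of the inspection period.
The last day of the waiting period: 72 calendar days after 2024-09-27 is 2024-12-08.
The last day of the response period: 92 calendar days after 2024-12-08 is 2025-03-10.
The date on which the repair-or-replace obligation becomes due: 24 calendar days after 2025-03-10 is 2025-04-03. 2025-04-03 is a Thursday and is not a listed holiday, so no roll-forward applies.

2025-04-03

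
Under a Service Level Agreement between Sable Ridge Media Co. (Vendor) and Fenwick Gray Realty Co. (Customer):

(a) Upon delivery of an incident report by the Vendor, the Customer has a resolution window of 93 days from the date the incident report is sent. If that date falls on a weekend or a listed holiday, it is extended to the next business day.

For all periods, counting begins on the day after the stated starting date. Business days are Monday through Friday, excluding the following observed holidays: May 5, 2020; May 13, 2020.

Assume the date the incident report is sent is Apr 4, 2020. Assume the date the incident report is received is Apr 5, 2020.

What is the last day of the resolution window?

The last day of the resolution window: 93 calendar days after Apr 4, 2020 is Jul 6, 2020. Jul 6, 2020 is a Monday and is not a listed holiday, so no roll-forward applies.

Jul 6, 2020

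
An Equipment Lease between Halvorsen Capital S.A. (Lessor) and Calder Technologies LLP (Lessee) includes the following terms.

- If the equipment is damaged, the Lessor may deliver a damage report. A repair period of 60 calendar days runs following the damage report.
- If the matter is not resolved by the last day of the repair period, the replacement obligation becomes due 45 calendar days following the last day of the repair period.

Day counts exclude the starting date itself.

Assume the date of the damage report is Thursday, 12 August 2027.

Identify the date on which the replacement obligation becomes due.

25 November 2027

The last day of the repair period: 60 calendar days after 12 August 2027 is 11 October 2027.
Adding 45 calendar days to 11 October 2027 gives 25 November 2027, which is the date on which the replacement obligation becomes due.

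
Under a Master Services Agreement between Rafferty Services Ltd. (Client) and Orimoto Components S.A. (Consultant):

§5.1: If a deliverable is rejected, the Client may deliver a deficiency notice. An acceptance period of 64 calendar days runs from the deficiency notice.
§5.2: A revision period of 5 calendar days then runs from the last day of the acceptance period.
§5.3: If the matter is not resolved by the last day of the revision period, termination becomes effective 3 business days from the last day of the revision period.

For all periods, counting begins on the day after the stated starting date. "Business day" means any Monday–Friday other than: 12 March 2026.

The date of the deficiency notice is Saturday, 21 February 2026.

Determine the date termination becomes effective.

6 May 2026

The last day of the acceptance period: 21 February 2026 + 64 days = 26 April 2026.
Adding 5 calendar days to 26 April 2026 gives 1 May 2026, which is the last day of the revision period.
The date termination becomes effective: 3 business days after Friday, 1 May 2026, skipping weekends — May 4, May 5, May 6 — lands on Wednesday, 6 May 2026.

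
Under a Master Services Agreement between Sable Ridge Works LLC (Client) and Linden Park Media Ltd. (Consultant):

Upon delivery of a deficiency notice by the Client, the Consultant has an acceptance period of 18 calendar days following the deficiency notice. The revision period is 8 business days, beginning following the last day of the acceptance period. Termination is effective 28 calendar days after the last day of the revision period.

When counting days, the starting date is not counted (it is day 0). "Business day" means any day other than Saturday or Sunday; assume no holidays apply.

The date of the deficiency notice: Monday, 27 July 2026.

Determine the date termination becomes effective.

23 September 2026

The last day of the acceptance period: 18 calendar days after 27 July 2026 is 14 August 2026.
The last day of the revision period: counting 8 business days from Friday, 14 August 2026 (Aug 17, Aug 18, Aug 19, Aug 20, Aug 21, Aug 24, Aug 25, Aug 26, skipping weekends) reaches Wednesday, 26 August 2026.
The date termination becomes effective: 28 calendar days after 26 August 2026 is 23 September 2026.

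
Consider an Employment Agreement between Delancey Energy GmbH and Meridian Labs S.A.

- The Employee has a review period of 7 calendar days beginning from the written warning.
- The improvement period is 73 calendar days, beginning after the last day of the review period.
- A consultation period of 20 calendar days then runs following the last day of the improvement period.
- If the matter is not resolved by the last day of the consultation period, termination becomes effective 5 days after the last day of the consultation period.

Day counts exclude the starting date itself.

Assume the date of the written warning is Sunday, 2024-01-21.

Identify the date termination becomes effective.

2024-05-05

Adding 7 calendar days to 2024-01-21 gives 2024-01-28, which is the last day of the review period.
The last day of the improvement period: 2024-01-28 + 73 days = 2024-04-10.
Adding 20 calendar days to 2024-04-10 gives 2024-04-30, which is the last day of the consultation period.
Adding 5 calendar days to 2024-04-30 gives 2024-05-05, which is the date termination becomes effective.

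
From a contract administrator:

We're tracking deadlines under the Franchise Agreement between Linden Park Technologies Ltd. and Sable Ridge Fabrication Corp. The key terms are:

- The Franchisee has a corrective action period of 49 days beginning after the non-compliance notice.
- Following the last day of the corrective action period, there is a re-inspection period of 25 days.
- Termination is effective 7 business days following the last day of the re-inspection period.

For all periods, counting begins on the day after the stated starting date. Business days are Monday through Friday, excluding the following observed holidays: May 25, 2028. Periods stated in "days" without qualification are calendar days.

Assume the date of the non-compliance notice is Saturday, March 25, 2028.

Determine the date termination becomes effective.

June 16, 2028

The last day of the corrective action period: 49 calendar days after March 25, 2028 is May 13, 2028.
The last day of the re-inspection period: 25 calendar days after May 13, 2028 is June 7, 2028.
The date termination becomes effective: counting 7 business days from Wednesday, June 7, 2028 (Jun 8, Jun 9, Jun 12, Jun 13, Jun 14, Jun 15, Jun 16, skipping weekends) reaches Friday, June 16, 2028.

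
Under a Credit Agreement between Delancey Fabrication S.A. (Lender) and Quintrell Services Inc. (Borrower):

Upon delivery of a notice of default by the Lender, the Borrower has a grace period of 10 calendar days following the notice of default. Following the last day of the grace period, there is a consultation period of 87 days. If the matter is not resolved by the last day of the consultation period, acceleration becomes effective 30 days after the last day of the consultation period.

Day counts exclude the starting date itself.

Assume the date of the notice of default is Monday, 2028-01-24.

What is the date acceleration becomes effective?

2028-05-30

The last day of the grace period: 2028-01-24 + 10 days = 2028-02-03.
The last day of the consultation period: 2028-02-03 + 87 days = 2028-04-30.
The date acceleration becomes effective: 2028-04-30 + 30 days = 2028-05-30.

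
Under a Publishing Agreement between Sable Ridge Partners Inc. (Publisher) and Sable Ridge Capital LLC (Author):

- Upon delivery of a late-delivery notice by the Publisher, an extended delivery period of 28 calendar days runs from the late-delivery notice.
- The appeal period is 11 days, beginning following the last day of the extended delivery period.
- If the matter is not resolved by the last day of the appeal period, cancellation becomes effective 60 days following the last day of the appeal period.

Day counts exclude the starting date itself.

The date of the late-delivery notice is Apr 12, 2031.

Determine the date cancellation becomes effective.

Jul 20, 2031

The last day of the extended delivery period: Apr 12, 2031 + 28 days = May 10, 2031.
Adding 11 calendar days to May 10, 2031 gives May 21, 2031, which is the last day of the appeal period.
Adding 60 calendar days to May 21, 2031 gives Jul 20, 2031, which is the date cancellation becomes effective.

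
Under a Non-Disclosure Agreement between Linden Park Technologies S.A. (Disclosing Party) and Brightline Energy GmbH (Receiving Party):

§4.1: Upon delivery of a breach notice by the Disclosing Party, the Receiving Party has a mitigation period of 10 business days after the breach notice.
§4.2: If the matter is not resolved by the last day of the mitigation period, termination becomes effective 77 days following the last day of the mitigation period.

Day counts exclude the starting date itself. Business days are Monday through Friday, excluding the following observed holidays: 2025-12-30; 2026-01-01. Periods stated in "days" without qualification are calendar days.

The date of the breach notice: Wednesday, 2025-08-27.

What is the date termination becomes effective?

2025-11-26

The last day of the mitigation period: 10 business days after Wednesday, 2025-08-27, skipping weekends — Aug 28, Aug 29, Sep 1, Sep 2, Sep 3, Sep 4, Sep 5, Sep 8, Sep 9, Sep 10 — lands on Wednesday, 2025-09-10.
The date termination becomes effective: 77 calendar days after 2025-09-10 is 2025-11-26.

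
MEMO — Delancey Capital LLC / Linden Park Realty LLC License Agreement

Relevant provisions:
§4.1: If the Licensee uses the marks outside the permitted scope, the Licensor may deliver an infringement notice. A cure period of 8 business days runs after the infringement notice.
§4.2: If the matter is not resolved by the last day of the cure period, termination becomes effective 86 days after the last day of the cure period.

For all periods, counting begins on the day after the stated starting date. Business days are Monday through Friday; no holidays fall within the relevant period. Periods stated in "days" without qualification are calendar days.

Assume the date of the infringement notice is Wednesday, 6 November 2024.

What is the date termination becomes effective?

12 February 2025

The last day of the cure period: counting 8 business days from Wednesday, 6 November 2024 (Nov 7, Nov 8, Nov 11, Nov 12, Nov 13, Nov 14, Nov 15, Nov 18, skipping weekends) reaches Monday, 18 November 2024.
Adding 86 calendar days to 18 November 2024 gives 12 February 2025, which is the date termination becomes effective.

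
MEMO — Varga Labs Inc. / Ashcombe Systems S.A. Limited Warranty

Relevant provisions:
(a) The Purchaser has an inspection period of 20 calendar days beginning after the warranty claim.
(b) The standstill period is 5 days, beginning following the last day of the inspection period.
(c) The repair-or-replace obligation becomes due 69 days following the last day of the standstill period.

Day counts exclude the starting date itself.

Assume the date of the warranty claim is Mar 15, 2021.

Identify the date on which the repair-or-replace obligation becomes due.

Adding 20 calendar days to Mar 15, 2021 gives Apr 4, 2021, which is the last day of the inspection period.
The last day of the standstill period: 5 calendar days after Apr 4, 2021 is Apr 9, 2021.
The date on which the repair-or-replace obligation becomes due: 69 calendar days after Apr 9, 2021 is Jun 17, 2021.

Jun 17, 2021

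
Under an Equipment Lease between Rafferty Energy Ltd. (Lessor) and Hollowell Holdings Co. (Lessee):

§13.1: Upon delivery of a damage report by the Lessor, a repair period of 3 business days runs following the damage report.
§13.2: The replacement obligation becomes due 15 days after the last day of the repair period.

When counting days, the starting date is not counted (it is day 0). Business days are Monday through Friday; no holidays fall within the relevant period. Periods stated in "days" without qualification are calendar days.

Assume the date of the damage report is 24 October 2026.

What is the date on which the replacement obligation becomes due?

From Saturday, 24 October 2026, 3 business days (Oct 26, Oct 27, Oct 28, skipping weekends) brings us to Wednesday, 28 October 2026, which is the last day of the repair period.
Adding 15 calendar days to 28 October 2026 gives 12 November 2026, which is the date on which the replacement obligation becomes due.

12 November 2026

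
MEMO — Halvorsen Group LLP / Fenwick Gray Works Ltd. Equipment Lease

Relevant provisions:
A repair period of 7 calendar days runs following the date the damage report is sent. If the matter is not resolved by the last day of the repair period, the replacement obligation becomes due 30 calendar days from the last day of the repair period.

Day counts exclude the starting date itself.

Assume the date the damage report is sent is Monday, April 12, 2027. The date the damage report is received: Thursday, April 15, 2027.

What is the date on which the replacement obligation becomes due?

The last day of the repair period: April 12, 2027 + 7 days = April 19, 2027.
The date on which the replacement obligation becomes due: 30 calendar days after April 19, 2027 is May 19, 2027.

May 19, 2027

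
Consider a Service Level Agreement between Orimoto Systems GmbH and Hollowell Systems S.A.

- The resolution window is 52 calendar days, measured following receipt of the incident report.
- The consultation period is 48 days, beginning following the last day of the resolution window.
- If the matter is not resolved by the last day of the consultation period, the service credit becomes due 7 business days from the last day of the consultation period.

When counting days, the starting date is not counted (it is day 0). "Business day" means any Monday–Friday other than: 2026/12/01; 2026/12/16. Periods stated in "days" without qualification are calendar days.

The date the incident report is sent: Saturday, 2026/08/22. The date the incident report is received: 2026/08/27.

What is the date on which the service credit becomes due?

The last day of the resolution window: 52 calendar days after 2026/08/27 is 2026/10/18.
Adding 48 calendar days to 2026/10/18 gives 2026/12/05, which is the last day of the consultation period.
From Saturday, 2026/12/05, 7 business days (Dec 7, Dec 8, Dec 9, Dec 10, Dec 11, Dec 14, Dec 15, skipping weekends) brings us to Tuesday, 2026/12/15, which is the date on which the service credit becomes due.

2026/12/15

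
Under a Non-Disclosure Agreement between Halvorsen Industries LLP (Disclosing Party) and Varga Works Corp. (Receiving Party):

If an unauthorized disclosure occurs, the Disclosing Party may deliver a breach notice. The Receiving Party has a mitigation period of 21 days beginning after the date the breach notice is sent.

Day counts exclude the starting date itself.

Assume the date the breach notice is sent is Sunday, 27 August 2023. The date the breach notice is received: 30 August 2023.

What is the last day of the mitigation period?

The last day of the mitigation period: 21 calendar days after 27 August 2023 is 17 September 2023.

17 September 2023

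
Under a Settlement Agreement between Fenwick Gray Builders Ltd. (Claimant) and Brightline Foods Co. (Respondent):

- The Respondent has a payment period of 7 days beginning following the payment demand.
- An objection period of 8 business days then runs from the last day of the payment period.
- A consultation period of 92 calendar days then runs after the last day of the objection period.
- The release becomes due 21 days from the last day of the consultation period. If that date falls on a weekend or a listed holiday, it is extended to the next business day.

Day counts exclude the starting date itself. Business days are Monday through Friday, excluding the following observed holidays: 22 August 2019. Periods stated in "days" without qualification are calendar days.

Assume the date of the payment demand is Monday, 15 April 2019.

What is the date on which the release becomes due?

The last day of the payment period: 15 April 2019 + 7 days = 22 April 2019.
From Monday, 22 April 2019, 8 business days (Apr 23, Apr 24, Apr 25, Apr 26, Apr 29, Apr 30, May 1, May 2, skipping weekends) brings us to Thursday, 2 May 2019, which is the last day of the objection period.
The last day of the consultation period: 92 calendar days after 2 May 2019 is 2 August 2019.
The date on which the release becomes due: 21 calendar days after 2 August 2019 is 23 August 2019. 23 August 2019 is a Friday and is not a listed holiday, so no roll-forward applies.

23 August 2019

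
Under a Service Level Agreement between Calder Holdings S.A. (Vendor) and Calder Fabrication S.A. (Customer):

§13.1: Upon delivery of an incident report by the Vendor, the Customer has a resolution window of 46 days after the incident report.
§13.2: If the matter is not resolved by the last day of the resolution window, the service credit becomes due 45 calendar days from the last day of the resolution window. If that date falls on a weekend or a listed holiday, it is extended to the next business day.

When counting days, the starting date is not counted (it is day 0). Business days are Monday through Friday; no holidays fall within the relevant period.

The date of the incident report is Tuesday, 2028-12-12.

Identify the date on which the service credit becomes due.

2029-03-13

Adding 46 calendar days to 2028-12-12 gives 2029-01-27, which is the last day of the resolution window.
The date on which the service credit becomes due: 45 calendar days after 2029-01-27 is 2029-03-13. 2029-03-13 is a Tuesday, so no roll-forward applies.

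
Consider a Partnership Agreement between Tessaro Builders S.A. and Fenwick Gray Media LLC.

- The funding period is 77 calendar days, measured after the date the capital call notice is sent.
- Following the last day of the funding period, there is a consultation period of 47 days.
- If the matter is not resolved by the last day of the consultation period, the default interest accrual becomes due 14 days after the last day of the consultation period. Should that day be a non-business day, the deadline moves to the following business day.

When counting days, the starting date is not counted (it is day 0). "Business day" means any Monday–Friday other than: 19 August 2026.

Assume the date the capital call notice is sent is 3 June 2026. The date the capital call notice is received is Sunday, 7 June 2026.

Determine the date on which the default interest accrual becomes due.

The last day of the funding period: 77 calendar days after 3 June 2026 is 19 August 2026.
The last day of the consultation period: 47 calendar days after 19 August 2026 is 5 October 2026.
The date on which the default interest accrual becomes due: 14 calendar days after 5 October 2026 is 19 October 2026. 19 October 2026 is a Monday and is not a listed holiday, so no roll-forward applies.

19 October 2026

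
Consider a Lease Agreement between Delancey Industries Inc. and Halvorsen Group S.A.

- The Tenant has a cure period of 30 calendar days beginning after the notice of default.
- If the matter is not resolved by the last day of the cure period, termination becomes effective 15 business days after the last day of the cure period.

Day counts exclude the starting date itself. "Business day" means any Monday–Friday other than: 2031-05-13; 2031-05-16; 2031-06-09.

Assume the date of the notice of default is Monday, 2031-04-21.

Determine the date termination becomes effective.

2031-06-12

Adding 30 calendar days to 2031-04-21 gives 2031-05-21, which is the last day of the cure period.
The date termination becomes effective: 15 business days after Wednesday, 2031-05-21, skipping weekends and the listed holiday on Jun 9 — May 22, May 23, May 26, May 27, …, Jun 10, Jun 11, Jun 12 — lands on Thursday, 2031-06-12.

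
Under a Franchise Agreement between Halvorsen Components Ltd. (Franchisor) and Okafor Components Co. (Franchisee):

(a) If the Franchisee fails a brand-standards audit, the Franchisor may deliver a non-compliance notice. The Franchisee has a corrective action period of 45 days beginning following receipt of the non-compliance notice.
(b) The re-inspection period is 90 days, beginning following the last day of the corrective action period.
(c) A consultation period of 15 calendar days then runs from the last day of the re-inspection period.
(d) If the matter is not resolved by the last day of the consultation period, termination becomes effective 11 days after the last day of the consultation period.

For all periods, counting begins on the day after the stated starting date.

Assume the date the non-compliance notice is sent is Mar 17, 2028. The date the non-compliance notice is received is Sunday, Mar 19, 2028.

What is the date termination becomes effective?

Aug 27, 2028

The last day of the corrective action period: 45 calendar days after Mar 19, 2028 is May 3, 2028.
Adding 90 calendar days to May 3, 2028 gives Aug 1, 2028, which is the last day of the re-inspection period.
Adding 15 calendar days to Aug 1, 2028 gives Aug 16, 2028, which is the last day of the consultation period.
The date termination becomes effective: Aug 16, 2028 + 11 days = Aug 27, 2028.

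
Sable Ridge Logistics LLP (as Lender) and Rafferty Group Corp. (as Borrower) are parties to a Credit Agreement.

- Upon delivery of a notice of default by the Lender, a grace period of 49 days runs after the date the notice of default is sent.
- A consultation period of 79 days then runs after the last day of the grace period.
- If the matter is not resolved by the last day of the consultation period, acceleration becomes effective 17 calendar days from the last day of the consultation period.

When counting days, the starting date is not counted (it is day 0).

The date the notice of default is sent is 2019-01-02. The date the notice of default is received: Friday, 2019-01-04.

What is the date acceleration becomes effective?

2019-05-27

Adding 49 calendar days to 2019-01-02 gives 2019-02-20, which is the last day of the grace period.
The last day of the consultation period: 79 calendar days after 2019-02-20 is 2019-05-10.
Adding 17 calendar days to 2019-05-10 gives 2019-05-27, which is the date acceleration becomes effective.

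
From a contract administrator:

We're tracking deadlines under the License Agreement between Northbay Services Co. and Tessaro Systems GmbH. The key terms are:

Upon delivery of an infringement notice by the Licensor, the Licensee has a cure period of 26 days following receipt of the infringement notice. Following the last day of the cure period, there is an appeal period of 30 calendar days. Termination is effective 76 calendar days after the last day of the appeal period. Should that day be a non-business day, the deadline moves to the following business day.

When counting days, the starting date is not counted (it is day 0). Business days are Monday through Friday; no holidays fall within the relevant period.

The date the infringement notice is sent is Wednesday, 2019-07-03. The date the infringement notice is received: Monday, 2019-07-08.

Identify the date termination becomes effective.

2019-11-18

The last day of the cure period: 26 calendar days after 2019-07-08 is 2019-08-03.
The last day of the appeal period: 2019-08-03 + 30 days = 2019-09-02.
The date termination becomes effective: 76 calendar days after 2019-09-02 is 2019-11-17. That falls on a Sunday, so it rolls to the next business day, Monday, 2019-11-18.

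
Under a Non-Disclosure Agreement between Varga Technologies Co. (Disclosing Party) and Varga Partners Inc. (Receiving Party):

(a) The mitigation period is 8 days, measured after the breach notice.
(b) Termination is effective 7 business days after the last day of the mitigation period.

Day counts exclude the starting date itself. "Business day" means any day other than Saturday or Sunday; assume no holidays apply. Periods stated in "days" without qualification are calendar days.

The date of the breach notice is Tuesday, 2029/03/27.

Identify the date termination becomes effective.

The last day of the mitigation period: 8 calendar days after 2029/03/27 is 2029/04/04.
The date termination becomes effective: 7 business days after Wednesday, 2029/04/04, skipping weekends — Apr 5, Apr 6, Apr 9, Apr 10, Apr 11, Apr 12, Apr 13 — lands on Friday, 2029/04/13.

2029/04/13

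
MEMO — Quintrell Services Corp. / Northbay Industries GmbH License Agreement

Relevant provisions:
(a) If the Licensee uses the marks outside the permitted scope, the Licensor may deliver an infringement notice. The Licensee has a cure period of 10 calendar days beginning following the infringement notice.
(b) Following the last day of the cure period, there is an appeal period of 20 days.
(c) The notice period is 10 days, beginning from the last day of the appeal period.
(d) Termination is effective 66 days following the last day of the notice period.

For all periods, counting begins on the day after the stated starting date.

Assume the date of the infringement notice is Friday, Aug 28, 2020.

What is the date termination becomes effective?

Dec 12, 2020

Adding 10 calendar days to Aug 28, 2020 gives Sep 7, 2020, which is the last day of the cure period.
The last day of the appeal period: 20 calendar days after Sep 7, 2020 is Sep 27, 2020.
The last day of the notice period: Sep 27, 2020 + 10 days = Oct 7, 2020.
The date termination becomes effective: 66 calendar days after Oct 7, 2020 is Dec 12, 2020.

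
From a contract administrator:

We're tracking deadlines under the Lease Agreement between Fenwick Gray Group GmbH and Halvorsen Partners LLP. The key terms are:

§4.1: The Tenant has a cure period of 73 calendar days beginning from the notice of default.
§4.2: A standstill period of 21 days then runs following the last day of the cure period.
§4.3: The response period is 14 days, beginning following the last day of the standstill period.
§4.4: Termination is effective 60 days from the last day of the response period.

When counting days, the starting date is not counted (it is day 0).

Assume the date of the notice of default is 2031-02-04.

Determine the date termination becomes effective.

Adding 73 calendar days to 2031-02-04 gives 2031-04-18, which is the last day of the cure period.
The last day of the standstill period: 21 calendar days after 2031-04-18 is 2031-05-09.
The last day of the response period: 2031-05-09 + 14 days = 2031-05-23.
The date termination becomes effective: 60 calendar days after 2031-05-23 is 2031-07-22.

2031-07-22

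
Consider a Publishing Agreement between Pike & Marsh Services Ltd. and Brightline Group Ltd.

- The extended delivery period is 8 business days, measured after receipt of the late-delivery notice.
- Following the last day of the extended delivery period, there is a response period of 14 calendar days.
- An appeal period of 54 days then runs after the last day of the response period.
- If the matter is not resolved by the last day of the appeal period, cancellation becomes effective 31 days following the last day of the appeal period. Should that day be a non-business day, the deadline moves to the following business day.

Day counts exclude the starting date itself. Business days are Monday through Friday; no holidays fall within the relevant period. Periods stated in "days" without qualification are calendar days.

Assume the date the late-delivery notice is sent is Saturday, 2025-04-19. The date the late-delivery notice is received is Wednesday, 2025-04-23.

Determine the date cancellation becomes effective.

The last day of the extended delivery period: counting 8 business days from Wednesday, 2025-04-23 (Apr 24, Apr 25, Apr 28, Apr 29, Apr 30, May 1, May 2, May 5, skipping weekends) reaches Monday, 2025-05-05.
The last day of the response period: 2025-05-05 + 14 days = 2025-05-19.
The last day of the appeal period: 2025-05-19 + 54 days = 2025-07-12.
The date cancellation becomes effective: 2025-07-12 + 31 days = 2025-08-12. 2025-08-12 is a Tuesday, so no roll-forward applies.

2025-08-12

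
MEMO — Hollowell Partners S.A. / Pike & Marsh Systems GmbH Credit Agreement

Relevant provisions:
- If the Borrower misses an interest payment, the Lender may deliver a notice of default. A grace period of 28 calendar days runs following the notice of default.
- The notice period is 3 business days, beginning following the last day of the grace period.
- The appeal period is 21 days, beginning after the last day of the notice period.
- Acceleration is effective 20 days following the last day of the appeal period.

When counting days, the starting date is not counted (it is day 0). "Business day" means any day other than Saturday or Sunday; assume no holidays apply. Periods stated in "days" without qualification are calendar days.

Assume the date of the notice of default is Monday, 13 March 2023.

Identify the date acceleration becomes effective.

24 May 2023

Adding 28 calendar days to 13 March 2023 gives 10 April 2023, which is the last day of the grace period.
The last day of the notice period: counting 3 business days from Monday, 10 April 2023 (Apr 11, Apr 12, Apr 13, skipping weekends) reaches Thursday, 13 April 2023.
The last day of the appeal period: 13 April 2023 + 21 days = 4 May 2023.
The date acceleration becomes effective: 4 May 2023 + 20 days = 24 May 2023.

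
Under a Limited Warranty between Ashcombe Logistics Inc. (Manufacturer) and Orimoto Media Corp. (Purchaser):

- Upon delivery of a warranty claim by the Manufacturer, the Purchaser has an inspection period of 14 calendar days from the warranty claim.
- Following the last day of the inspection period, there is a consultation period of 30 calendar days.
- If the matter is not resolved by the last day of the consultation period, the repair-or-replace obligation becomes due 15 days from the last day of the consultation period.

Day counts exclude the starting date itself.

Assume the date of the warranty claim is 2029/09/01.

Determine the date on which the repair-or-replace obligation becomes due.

The last day of the inspection period: 2029/09/01 + 14 days = 2029/09/15.
The last day of the consultation period: 30 calendar days after 2029/09/15 is 2029/10/15.
The date on which the repair-or-replace obligation becomes due: 15 calendar days after 2029/10/15 is 2029/10/30.

2029/10/30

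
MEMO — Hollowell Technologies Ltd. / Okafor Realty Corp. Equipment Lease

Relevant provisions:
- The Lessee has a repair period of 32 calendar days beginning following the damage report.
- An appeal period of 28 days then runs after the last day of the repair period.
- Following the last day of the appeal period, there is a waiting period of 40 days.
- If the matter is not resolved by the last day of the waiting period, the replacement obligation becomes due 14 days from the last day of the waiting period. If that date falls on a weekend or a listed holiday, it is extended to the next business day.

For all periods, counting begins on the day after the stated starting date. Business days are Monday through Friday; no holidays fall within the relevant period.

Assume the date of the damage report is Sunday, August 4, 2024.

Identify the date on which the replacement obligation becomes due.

The last day of the repair period: August 4, 2024 + 32 days = September 5, 2024.
The last day of the appeal period: 28 calendar days after September 5, 2024 is October 3, 2024.
Adding 40 calendar days to October 3, 2024 gives November 12, 2024, which is the last day of the waiting period.
Adding 14 calendar days to November 12, 2024 gives November 26, 2024, which is the date on which the replacement obligation becomes due. November 26, 2024 is a Tuesday, so no roll-forward applies.

November 26, 2024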